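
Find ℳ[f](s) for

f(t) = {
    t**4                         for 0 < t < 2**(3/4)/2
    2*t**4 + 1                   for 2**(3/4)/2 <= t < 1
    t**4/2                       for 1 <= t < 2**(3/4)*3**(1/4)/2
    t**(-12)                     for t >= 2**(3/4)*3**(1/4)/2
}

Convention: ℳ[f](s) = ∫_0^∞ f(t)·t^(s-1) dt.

(2**(3/4)/2)**s*(270*2**(s/4)*s*(s - 12) + 432*2**(s/4)*(s - 12) + 81*3**(s/4)*s*(s - 12) - 32*3**(s/4)*s*(s + 4) - 162*s*(s - 12) - 432*s + 5184)/(108*s*(s - 12)*(s + 4))
  -4 < Re(s) < 12

peel off the power substitution: t**2 on [0, sqrt(2)/2); 2*t**2 + 1 on [sqrt(2)/2, 1); t**2/2 on [1, sqrt(6)/2); …
peel off the power substitution: t on [0, 1/2); 2*t + 1 on [1/2, 1); t/2 on [1, 3/2); …
slice at 2**(3/4)/2, 1, 2**(3/4)*3**(1/4)/2, transform all 4 pieces, and sum them
∫ t**4·t^(s-1) over [0, 2**(3/4)/2)
piece [2**(3/4)/2, 1): integrate (2*t**4 + 1) against the kernel
[1, 2**(3/4)*3**(1/4)/2) adds the kernel integral of t**4/2
on [2**(3/4)*3**(1/4)/2, ∞): add ∫ t**(-12)·t^(s-1) dt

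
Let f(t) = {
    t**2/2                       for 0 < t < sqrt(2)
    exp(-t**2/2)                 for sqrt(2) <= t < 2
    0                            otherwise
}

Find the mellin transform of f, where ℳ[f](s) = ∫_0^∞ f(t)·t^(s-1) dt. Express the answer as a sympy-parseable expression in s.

back out the common scale on t: 2*t**2 on [0, sqrt(2)/2); exp(-2*t**2) on [sqrt(2)/2, 1)
strip the power substitution: 2*t on [0, 1/2); exp(-2*t) on [1/2, 1)
remove the common scale on t first: t on [0, 1); exp(-t) on [1, 2)
the 2 pieces separated at sqrt(2) each add one integral
on [0, sqrt(2)): add ∫ t**2/2·t^(s-1) dt
on [sqrt(2), 2) integrate f = exp(-t**2/2) against the kernel

2**(s/2 - 1)*((s + 2)*uppergamma(s/2, 1) - (s + 2)*uppergamma(s/2, 2) + 2)/(s + 2)
  Re(s) > -2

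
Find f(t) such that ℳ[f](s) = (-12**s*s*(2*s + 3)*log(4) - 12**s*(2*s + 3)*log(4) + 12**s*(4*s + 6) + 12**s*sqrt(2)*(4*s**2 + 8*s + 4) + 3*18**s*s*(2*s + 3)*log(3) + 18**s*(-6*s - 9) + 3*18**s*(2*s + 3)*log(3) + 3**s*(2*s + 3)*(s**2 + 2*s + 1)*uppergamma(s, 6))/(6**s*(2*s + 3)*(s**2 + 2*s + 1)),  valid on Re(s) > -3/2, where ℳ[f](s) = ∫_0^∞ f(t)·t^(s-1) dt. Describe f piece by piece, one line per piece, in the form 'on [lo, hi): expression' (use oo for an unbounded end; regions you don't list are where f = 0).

along the cuts 2, 3, ℳ[f](s) splits into 3 integrals
for t in [0, 2): the term is ∫ t**(3/2)·t^(s-1)
the [2, 3) slice contributes ∫ t*log(t)·t^(s-1) dt
for t in [3, ∞): the term is ∫ exp(-2*t)·t^(s-1)

on [0, 2): t**(3/2)
on [2, 3): t*log(t)
on [3, oo): exp(-2*t)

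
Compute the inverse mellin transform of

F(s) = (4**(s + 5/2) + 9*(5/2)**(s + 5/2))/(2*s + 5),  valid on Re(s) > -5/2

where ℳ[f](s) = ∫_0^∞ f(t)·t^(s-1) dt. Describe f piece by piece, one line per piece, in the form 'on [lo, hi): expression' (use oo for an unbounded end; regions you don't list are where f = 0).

treat the 2 regions marked off by 5/2 separately and sum
the [0, 5/2) slice contributes ∫ 5*t**(5/2)·t^(s-1) dt
segment [5/2, 4) carries t**(5/2)/2; integrate it

on [0, 5/2): 5*t**(5/2)
on [5/2, 4): t**(5/2)/2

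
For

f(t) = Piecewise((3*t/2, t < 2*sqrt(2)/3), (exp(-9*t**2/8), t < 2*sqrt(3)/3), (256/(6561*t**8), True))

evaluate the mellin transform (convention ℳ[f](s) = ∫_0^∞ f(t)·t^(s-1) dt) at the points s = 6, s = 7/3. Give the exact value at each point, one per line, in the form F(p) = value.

reversing the common scale on t: t on [0, sqrt(2)); exp(-t**2/2) on [sqrt(2), sqrt(3)); t**(-8) on [sqrt(3), ∞)
undo the power substitution: sqrt(t) on [0, 2); exp(-t/2) on [2, 3); t**(-4) on [3, ∞)
breakpoints 2*sqrt(2)/3, 2*sqrt(3)/3: one integral from each of the 3 segments
over [0, 2*sqrt(2)/3), the kernel integral of 3*t/2 enters the sum
segment [2*sqrt(2)/3, 2*sqrt(3)/3) carries exp(-9*t**2/8); integrate it
the [2*sqrt(3)/3, ∞) slice contributes ∫ 256/(6561*t**8)·t^(s-1) dt

F(6) = -1856*exp(-3/2)/729 + 32/2187 + 512*sqrt(2)/5103 + 1280*exp(-1)/729
F(7/3) = 4*2**(1/3)*3**(2/3)*(-765*2**(1/6)*uppergamma(7/6, 3/2) + 5*3**(1/6) + 765*2**(1/6)*uppergamma(7/6, 1) + 459*2**(2/3))/20655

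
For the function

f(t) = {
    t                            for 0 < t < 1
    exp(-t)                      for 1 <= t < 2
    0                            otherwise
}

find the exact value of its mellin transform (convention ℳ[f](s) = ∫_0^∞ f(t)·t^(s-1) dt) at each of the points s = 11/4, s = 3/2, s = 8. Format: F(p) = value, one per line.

F(11/4) = -uppergamma(11/4, 2) + 4/15 + uppergamma(11/4, 1)
F(3/2) = -sqrt(2)*exp(-2) - sqrt(pi)*erfc(sqrt(2))/2 + sqrt(pi)*erfc(1)/2 + exp(-1) + 2/5
F(8) = -37200*exp(-2) + 1/9 + 13700*exp(-1)

cuts at 1: linearity sums the 2 kernel integrals
for t in [0, 1): the term is ∫ t·t^(s-1)
∫ exp(-t)·t^(s-1) over [1, 2)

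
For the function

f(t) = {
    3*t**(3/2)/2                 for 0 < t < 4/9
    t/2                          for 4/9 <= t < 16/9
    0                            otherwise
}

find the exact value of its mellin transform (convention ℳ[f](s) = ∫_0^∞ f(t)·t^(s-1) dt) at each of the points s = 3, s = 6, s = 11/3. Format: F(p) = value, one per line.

F(3) = 73952/59049
F(6) = 2013372416/502211745
F(11/3) = 3200*18**(1/3)/4271211 + 65536*6**(2/3)/137781

strip the power substitution: 3*t**3/2 on [0, 2/3); t**2/2 on [2/3, 4/3)
strip the shared t-power: 3*t/2 on [0, 2/3); 1/2 on [2/3, 4/3)
invert the common scale on t to get t on [0, 1); 1/2 on [1, 2)
slice at 4/9, transform all 2 pieces, and sum them
∫ 3*t**(3/2)/2·t^(s-1) over [0, 4/9)
for t in [4/9, 16/9): the term is ∫ t/2·t^(s-1)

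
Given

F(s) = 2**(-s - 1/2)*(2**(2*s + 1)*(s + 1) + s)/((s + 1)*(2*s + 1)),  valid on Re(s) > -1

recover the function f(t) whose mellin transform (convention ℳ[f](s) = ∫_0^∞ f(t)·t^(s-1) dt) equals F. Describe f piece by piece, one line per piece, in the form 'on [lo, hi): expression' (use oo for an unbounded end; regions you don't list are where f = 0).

invert the shared t-power to get sqrt(2)*sqrt(t) on [0, 1/2); 1/2 on [1/2, 2)
the common scale on t comes off first: sqrt(t) on [0, 1); 1/2 on [1, 4)
remove the power substitution first: t on [0, 1); 1/2 on [1, 2)
f breaks at 1/2 into 2 integrals to sum
the [0, 1/2) slice contributes ∫ sqrt(2)*t·t^(s-1) dt
[1/2, 2) adds the kernel integral of sqrt(t)/2

on [0, 1/2): sqrt(2)*t
on [1/2, 2): sqrt(t)/2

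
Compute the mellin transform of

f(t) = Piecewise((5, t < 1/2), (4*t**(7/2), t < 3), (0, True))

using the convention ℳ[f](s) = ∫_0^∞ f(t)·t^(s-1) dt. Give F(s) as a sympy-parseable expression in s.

(432*sqrt(3)*6**s*s - sqrt(2)*s + 20*s + 70)/(2*2**s*s*(2*s + 7))
  Re(s) > 0

breakpoints 1/2: one integral from each of the 2 segments
segment 0 to 1/2 holds 5; add its integral
over [1/2, 3), the kernel integral of 4*t**(7/2) enters the sum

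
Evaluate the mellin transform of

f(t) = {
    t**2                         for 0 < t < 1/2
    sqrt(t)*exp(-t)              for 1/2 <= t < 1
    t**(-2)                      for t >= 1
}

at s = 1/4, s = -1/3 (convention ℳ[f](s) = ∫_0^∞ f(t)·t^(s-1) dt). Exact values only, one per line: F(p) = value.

remove the shared t-power first: t**(3/2) on [0, 1/2); exp(-t) on [1/2, 1); t**(-5/2) on [1, ∞)
linearity at 1/2, 1 turns ℳ[f](s) into 3 summed integrals
∫ t**2·t^(s-1) over [0, 1/2)
on [1/2, 1) integrate f = sqrt(t)*exp(-t) against the kernel
the [1, ∞) slice contributes ∫ t**(-2)·t^(s-1) dt

F(1/4) = -uppergamma(3/4, 1) + 2**(3/4)/18 + 4/7 + uppergamma(3/4, 1/2)
F(-1/3) = -uppergamma(1/6, 1) + 3*2**(1/3)/20 + 3/7 + uppergamma(1/6, 1/2)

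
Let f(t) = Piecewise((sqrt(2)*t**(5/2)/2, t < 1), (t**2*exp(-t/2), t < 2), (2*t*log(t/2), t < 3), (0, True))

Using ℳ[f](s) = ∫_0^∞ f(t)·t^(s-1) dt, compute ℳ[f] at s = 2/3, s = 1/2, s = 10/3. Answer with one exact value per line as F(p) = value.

F(2/3) = -4*2**(2/3)*uppergamma(8/3, 1) - 54*3**(2/3)/25 + 3*sqrt(2)/19 + 36*2**(2/3)/25 + log(3**(18*3**(2/3)/5)/2**(18*3**(2/3)/5)) + 4*2**(2/3)*uppergamma(8/3, 1/2)
F(1/2) = -10*sqrt(2)*exp(-1) - 8*sqrt(3)/3 - 3*sqrt(2)*sqrt(pi)*erfc(1) + 3*sqrt(2)*sqrt(pi)*erfc(sqrt(2)/2) + 35*sqrt(2)/18 + log(3**(72*sqrt(3))/2**(72*sqrt(3)))/18 + 8*exp(-1/2)
F(10/3) = -32*2**(1/3)*uppergamma(16/3, 1) - 1458*3**(1/3)/169 + 3*sqrt(2)/35 + 288*2**(1/3)/169 + log(3**(486*3**(1/3)/13)/2**(486*3**(1/3)/13)) + 32*2**(1/3)*uppergamma(16/3, 1/2)

remove the shared t-power first: sqrt(2)*sqrt(t)/2 on [0, 1); exp(-t/2) on [1, 2); 2*log(t/2)/t on [2, 3)
the common scale on t comes off first: sqrt(t) on [0, 1/2); exp(-t) on [1/2, 1); log(t)/t on [1, 3/2)
summing 3 kernel integrals split by 1, 2 yields ℳ[f](s)
∫ sqrt(2)*t**(5/2)/2·t^(s-1) over [0, 1)
over [1, 2), the kernel integral of t**2*exp(-t/2) enters the sum
segment 2 to 3 holds 2*t*log(t/2); add its integral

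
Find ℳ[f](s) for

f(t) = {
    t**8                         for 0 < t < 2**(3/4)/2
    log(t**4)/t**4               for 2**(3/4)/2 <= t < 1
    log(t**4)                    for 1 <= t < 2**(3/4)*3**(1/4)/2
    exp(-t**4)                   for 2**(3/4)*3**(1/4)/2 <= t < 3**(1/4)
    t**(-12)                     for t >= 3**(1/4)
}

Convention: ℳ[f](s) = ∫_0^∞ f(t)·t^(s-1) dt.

(27*2**(s/4)*s**2*(s/4 - 3)*(s/4 + 2)*(s**2/16 - s/2 + 1)*uppergamma(s/4, 3/2)/4 - 27*2**(s/4)*s**2*(s/4 - 3)*(s/4 + 2)*(s**2/16 - s/2 + 1)*uppergamma(s/4, 3)/4 - 27*2**(s/4)*s**2*(s/4 - 3)*(s/4 + 2)/4 + 108*2**(s/4)*(s/4 - 3)*(s/4 + 2)*(s**2/16 - s/2 + 1) - 27*3**(s/4)*s*(s/4 - 3)*(s/4 + 2)*(s**2/16 - s/2 + 1)*log(2) + 27*3**(s/4)*s*(s/4 - 3)*(s/4 + 2)*(s**2/16 - s/2 + 1)*log(3) - 108*3**(s/4)*(s/4 - 3)*(s/4 + 2)*(s**2/16 - s/2 + 1) - 6**(s/4)*s**2*(s/4 + 2)*(s**2/16 - s/2 + 1)/4 + 27*s**3*(s/4 - 3)*(s/4 + 2)*log(2)/8 - 27*s**2*(s/4 - 3)*(s/4 + 2)*log(2)/2 + 27*s**2*(s/4 - 3)*(s/4 + 2)/2 + 27*s**2*(s/4 - 3)*(s**2/16 - s/2 + 1)/16)/(27*2**(s/4)*s**2*(s/4 - 3)*(s/4 + 2)*(s**2/16 - s/2 + 1))
  -8 < Re(s) < 12

peel off the power substitution: t**4 on [0, sqrt(2)/2); log(t**2)/t**2 on [sqrt(2)/2, 1); log(t**2) on [1, sqrt(6)/2); …
remove the power substitution first: t**2 on [0, 1/2); log(t)/t on [1/2, 1); log(t) on [1, 3/2); …
the 5 pieces separated at 2**(3/4)/2, 1, 2**(3/4)*3**(1/4)/2, 3**(1/4) each add one integral
between 0 and 2**(3/4)/2 the integrand is t**8·t^(s-1)
∫ over [2**(3/4)/2, 1) of log(t**4)/t**4·t^(s-1) joins the sum
segment [1, 2**(3/4)*3**(1/4)/2) carries log(t**4); integrate it
[2**(3/4)*3**(1/4)/2, 3**(1/4)) adds the kernel integral of exp(-t**4)
[3**(1/4), ∞) adds the kernel integral of t**(-12)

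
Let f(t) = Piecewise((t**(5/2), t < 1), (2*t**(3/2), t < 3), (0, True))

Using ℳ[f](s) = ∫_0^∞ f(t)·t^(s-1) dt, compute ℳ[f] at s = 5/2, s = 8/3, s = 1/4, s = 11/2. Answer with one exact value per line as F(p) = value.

peel off the shared t-power: t**(3/2) on [0, 1); 2*sqrt(t) on [1, 3)
integrate the 2 segments split at 1, then add the results
between 0 and 1 the integrand is t**(5/2)·t^(s-1)
piece [1, 3): integrate 2*t**(3/2) against the kernel

F(5/2) = 201/5
F(8/3) = -222/775 + 972*3**(1/6)/25
F(1/4) = -60/77 + 24*3**(3/4)/7
F(11/2) = 34983/56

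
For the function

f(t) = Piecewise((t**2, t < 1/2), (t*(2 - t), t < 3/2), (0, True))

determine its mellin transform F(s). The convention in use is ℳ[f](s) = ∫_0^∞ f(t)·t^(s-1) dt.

back out the shared t-power: t on [0, 1/2); 2 - t on [1/2, 3/2)
integrate the 2 segments split at 1/2, then add the results
over [0, 1/2), the kernel integral of t**2 enters the sum
between 1/2 and 3/2 the integrand is t*(2 - t)·t^(s-1)

(3*3**s*(s + 1) + 12*3**s - 2*s - 6)/(4*2**s*(s + 1)*(s + 2))
  Re(s) > -2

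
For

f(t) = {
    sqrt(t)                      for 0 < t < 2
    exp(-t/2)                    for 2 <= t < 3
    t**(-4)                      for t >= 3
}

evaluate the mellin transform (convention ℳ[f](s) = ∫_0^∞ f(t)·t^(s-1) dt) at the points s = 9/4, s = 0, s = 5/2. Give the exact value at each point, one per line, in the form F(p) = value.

F(9/4) = -4*2**(1/4)*uppergamma(9/4, 3/2) + 4*3**(1/4)/63 + 16*2**(3/4)/11 + 4*2**(1/4)*uppergamma(9/4, 1)
F(0) = Ei(-3/2) + 1/324 - Ei(-1) + 2*sqrt(2)
F(5/2) = -12*sqrt(3)*exp(-3/2) - 3*sqrt(2)*sqrt(pi)*erfc(sqrt(6)/2) + 2*sqrt(3)/27 + 3*sqrt(2)*sqrt(pi)*erfc(1) + 8/3 + 10*sqrt(2)*exp(-1)

breakpoints 2, 3: one integral from each of the 3 segments
on [0, 2) integrate f = sqrt(t) against the kernel
∫ exp(-t/2)·t^(s-1) over [2, 3)
piece [3, ∞): integrate t**(-4) against the kernel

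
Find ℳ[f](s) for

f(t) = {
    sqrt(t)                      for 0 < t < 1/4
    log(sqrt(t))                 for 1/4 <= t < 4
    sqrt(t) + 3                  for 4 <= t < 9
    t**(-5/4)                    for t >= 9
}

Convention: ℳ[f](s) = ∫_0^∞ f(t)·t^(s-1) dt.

back out the power substitution: t on [0, 1/2); log(t) on [1/2, 2); t + 3 on [2, 3); …
linearity at 1/4, 4, 9 turns ℳ[f](s) into 4 summed integrals
piece [0, 1/4): integrate sqrt(t) against the kernel
between 1/4 and 4 the integrand is log(sqrt(t))·t^(s-1)
segment [4, 9) carries (sqrt(t) + 3); integrate it
segment 9 to ∞ holds t**(-5/4); add its integral

(-1080*2**(4*s)*s**2*(4*s - 5) + 108*2**(4*s)*s*(2*s + 1)*(4*s - 5)*log(2) - 324*2**(4*s)*s*(4*s - 5) - 54*2**(4*s)*(2*s + 1)*(4*s - 5) - 16*sqrt(3)*6**(2*s)*s**2*(2*s + 1) + 1296*6**(2*s)*s**2*(4*s - 5) + 324*6**(2*s)*s*(4*s - 5) + 108*s**2*(4*s - 5) + 108*s*(2*s + 1)*(4*s - 5)*log(2) + (4*s - 5)*(108*s + 54))/(108*2**(2*s)*s**2*(2*s + 1)*(4*s - 5))
  -1/2 < Re(s) < 5/4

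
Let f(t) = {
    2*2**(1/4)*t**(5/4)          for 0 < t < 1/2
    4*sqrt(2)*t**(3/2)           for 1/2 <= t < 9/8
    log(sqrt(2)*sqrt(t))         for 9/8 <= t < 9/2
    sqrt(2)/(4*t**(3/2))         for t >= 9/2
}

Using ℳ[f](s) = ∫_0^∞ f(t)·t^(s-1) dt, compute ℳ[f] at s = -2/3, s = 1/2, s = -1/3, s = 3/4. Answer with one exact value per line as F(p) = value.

peel off the common scale on t: t**(5/4) on [0, 1); 2*t**(3/2) on [1, 9/4); log(sqrt(t)) on [9/4, 9); …
the shared t-power comes off first: t**(3/4) on [0, 1); 2*t on [1, 9/4); log(sqrt(t))/sqrt(t) on [9/4, 9); …
undo the power substitution: t**(3/2) on [0, 1); 2*t**2 on [1, 3/2); log(t)/t on [3/2, 3); …
the 4 pieces separated at 1/2, 9/8, 9/2 each add one integral
for t in [0, 1/2): the term is ∫ 2*2**(1/4)*t**(5/4)·t^(s-1)
on [1/2, 9/8) integrate f = 4*sqrt(2)*t**(3/2) against the kernel
on [9/8, 9/2): add ∫ log(sqrt(2)*sqrt(t))·t^(s-1) dt
∫ sqrt(2)/(4*t**(3/2))·t^(s-1) over [9/2, ∞)

F(-2/3) = -24*2**(2/3)/35 - 2*3**(2/3)*log(2)/3 - 6**(2/3)*log(3)/6 - 1037*6**(2/3)/8424 + 2*3**(2/3)*log(3)/3 + 41*3**(2/3)/10
F(1/2) = sqrt(2)*(1759 + 3024*log(2) + 3024*log(3))/2016
F(-1/3) = -887*6**(1/3)/594 + log(3**(-6**(1/3) + 2*3**(1/3))/2**(2*3**(1/3))) - 48*2**(1/3)/77 + 48*3**(1/3)/7
F(3/4) = 2**(1/4)*(-272*sqrt(3) - 42 + log(2**(108*sqrt(6))*3**(-108*sqrt(6) + 432*sqrt(3))) + 315*sqrt(6))/216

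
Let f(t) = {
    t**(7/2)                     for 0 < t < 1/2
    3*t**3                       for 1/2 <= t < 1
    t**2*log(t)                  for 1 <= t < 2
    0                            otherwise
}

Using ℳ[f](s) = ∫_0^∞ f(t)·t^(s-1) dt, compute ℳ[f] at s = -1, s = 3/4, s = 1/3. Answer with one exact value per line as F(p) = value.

the shared t-power comes off first: t**(9/2) on [0, 1/2); 3*t**4 on [1/2, 1); t**3*log(t) on [1, 2)
back out the shared t-power: t**(5/2) on [0, 1/2); 3*t**2 on [1/2, 1); t*log(t) on [1, 2)
invert the shared t-power to get t**(3/2) on [0, 1/2); 3*t on [1/2, 1); log(t) on [1, 2)
f breaks at 1/2, 1 into 3 integrals to sum
segment [0, 1/2) carries t**(7/2); integrate it
segment [1/2, 1) carries 3*t**3; integrate it
segment 1 to 2 holds t**2*log(t); add its integral

F(-1) = sqrt(2)/20 + 1/8 + log(4)
F(3/4) = -8583*2**(3/4)/16456 - 2**(1/4)/20 + 564/605 + 16*2**(3/4)*log(2)/11
F(1/3) = -36*2**(1/3)/49 - 9*2**(2/3)/160 + 3*2**(1/6)/184 + 531/490 + 12*2**(1/3)*log(2)/7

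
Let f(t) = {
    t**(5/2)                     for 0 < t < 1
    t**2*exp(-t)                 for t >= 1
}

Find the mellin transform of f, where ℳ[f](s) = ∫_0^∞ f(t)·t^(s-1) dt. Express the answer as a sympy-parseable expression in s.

undo the shared t-power: sqrt(t) on [0, 1); exp(-t) on [1, ∞)
the 2 pieces separated at 1 each add one integral
piece [0, 1): integrate t**(5/2) against the kernel
on [1, ∞) integrate f = t**2*exp(-t) against the kernel

((2*s + 5)*uppergamma(s + 2, 1) + 2)/(2*s + 5)
  Re(s) > -5/2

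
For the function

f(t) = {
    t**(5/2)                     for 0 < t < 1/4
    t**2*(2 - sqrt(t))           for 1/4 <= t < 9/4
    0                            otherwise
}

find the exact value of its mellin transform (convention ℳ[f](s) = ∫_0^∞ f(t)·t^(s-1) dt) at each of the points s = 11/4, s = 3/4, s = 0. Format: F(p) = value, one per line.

strip the shared t-power: sqrt(t) on [0, 1/4); 2 - sqrt(t) on [1/4, 9/4)
reversing the power substitution: t on [0, 1/2); 2 - t on [1/2, 3/2)
decompose at 1/4; ℳ[f](s) sums the 2 pieces' integrals
for t in [0, 1/4): the term is ∫ t**(5/2)·t^(s-1)
the [1/4, 9/4) slice contributes ∫ t**2*(2 - sqrt(t))·t^(s-1) dt

F(11/4) = sqrt(2)*(-46 + 531441*sqrt(3))/204288
F(3/4) = -15*sqrt(2)/2288 + 4617*sqrt(6)/4576
F(0) = 159/80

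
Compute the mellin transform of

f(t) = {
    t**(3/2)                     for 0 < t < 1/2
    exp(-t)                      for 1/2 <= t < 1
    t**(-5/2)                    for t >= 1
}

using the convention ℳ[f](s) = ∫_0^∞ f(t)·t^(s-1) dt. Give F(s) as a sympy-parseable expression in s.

(2*2**s*(2*s - 5)*(2*s + 3)*uppergamma(s, 1/2) - 2*2**s*(2*s - 5)*(2*s + 3)*uppergamma(s, 1) - 4*2**s*(2*s + 3) + sqrt(2)*(2*s - 5))/(2*2**s*(2*s - 5)*(2*s + 3))
  -3/2 < Re(s) < 5/2

f breaks at 1/2, 1 into 3 integrals to sum
over [0, 1/2), the kernel integral of t**(3/2) enters the sum
between 1/2 and 1 the integrand is exp(-t)·t^(s-1)
on [1, ∞): add ∫ t**(-5/2)·t^(s-1) dt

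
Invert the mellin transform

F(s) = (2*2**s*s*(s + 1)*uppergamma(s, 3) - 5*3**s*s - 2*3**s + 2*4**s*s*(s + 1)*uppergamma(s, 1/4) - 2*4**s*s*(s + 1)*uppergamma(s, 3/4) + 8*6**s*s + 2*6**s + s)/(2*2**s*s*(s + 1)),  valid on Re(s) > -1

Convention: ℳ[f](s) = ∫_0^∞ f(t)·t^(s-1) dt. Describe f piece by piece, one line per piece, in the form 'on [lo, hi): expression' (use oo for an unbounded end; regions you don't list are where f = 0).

on [0, 1/2): t
on [1/2, 3/2): exp(-t/2)
on [3/2, 3): t + 1
on [3, oo): exp(-t)

f breaks at 1/2, 3/2, 3 into 4 integrals to sum
the [0, 1/2) slice contributes ∫ t·t^(s-1) dt
between 1/2 and 3/2 the integrand is exp(-t/2)·t^(s-1)
for t in [3/2, 3): the term is ∫ (t + 1)·t^(s-1)
on [3, ∞) integrate f = exp(-t) against the kernel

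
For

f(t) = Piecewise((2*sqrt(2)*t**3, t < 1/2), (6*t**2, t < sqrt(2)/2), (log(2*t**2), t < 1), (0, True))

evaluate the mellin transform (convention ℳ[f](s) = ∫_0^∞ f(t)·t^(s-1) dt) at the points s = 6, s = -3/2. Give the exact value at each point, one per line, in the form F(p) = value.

F(6) = -43/9216 + sqrt(2)/2304 + log(2)/6
F(-3/2) = -6*sqrt(2) - 2*log(2)/3 - 2/9 + 62*2**(3/4)/9

the power substitution comes off first: 2*sqrt(2)*t**(3/2) on [0, 1/4); 6*t on [1/4, 1/2); log(2*t) on [1/2, 1)
remove the common scale on t first: t**(3/2) on [0, 1/2); 3*t on [1/2, 1); log(t) on [1, 2)
breakpoints 1/2, sqrt(2)/2: one integral from each of the 3 segments
the [0, 1/2) slice contributes ∫ 2*sqrt(2)*t**3·t^(s-1) dt
over [1/2, sqrt(2)/2), the kernel integral of 6*t**2 enters the sum
[sqrt(2)/2, 1) adds the kernel integral of log(2*t**2)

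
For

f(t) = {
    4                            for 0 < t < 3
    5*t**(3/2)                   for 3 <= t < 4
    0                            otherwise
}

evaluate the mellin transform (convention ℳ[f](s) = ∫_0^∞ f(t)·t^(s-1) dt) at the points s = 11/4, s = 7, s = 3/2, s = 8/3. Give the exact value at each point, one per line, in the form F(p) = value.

F(11/4) = -1620*3**(1/4)/17 + 144*3**(3/4)/11 + 5120*sqrt(2)/17
F(7) = 9323756/119 - 65610*sqrt(3)/17
F(3/2) = 8*sqrt(3) + 185/3
F(8/3) = -486*3**(1/6)/5 + 27*3**(2/3)/2 + 1536*2**(1/3)/5

the 2 pieces separated at 3 each add one integral
∫ 4·t^(s-1) over [0, 3)
piece [3, 4): integrate 5*t**(3/2) against the kernel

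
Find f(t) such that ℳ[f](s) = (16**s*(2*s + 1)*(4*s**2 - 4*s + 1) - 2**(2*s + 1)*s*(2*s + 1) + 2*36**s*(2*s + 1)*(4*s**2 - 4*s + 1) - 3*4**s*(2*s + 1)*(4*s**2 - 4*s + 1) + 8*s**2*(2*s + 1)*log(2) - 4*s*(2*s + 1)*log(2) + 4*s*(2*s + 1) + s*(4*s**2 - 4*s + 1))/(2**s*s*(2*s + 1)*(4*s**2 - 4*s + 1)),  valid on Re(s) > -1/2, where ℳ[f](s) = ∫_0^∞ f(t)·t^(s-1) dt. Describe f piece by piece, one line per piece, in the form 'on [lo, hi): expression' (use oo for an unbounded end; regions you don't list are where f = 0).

invert the common scale on t to get sqrt(t) on [0, 1/4); log(sqrt(t))/sqrt(t) on [1/4, 1); 3 on [1, 4); …
reversing the power substitution: t on [0, 1/2); log(t)/t on [1/2, 1); 3 on [1, 2); …
summing 4 kernel integrals split by 1/2, 2, 8 yields ℳ[f](s)
segment [0, 1/2) carries sqrt(2)*sqrt(t)/2; integrate it
on [1/2, 2): add ∫ sqrt(2)*log(sqrt(2)*sqrt(t)/2)/sqrt(t)·t^(s-1) dt
piece [2, 8): integrate 3 against the kernel
piece [8, 18): integrate 2 against the kernel

on [0, 1/2): sqrt(2)*sqrt(t)/2
on [1/2, 2): sqrt(2)*log(sqrt(2)*sqrt(t)/2)/sqrt(t)
on [2, 8): 3
on [8, 18): 2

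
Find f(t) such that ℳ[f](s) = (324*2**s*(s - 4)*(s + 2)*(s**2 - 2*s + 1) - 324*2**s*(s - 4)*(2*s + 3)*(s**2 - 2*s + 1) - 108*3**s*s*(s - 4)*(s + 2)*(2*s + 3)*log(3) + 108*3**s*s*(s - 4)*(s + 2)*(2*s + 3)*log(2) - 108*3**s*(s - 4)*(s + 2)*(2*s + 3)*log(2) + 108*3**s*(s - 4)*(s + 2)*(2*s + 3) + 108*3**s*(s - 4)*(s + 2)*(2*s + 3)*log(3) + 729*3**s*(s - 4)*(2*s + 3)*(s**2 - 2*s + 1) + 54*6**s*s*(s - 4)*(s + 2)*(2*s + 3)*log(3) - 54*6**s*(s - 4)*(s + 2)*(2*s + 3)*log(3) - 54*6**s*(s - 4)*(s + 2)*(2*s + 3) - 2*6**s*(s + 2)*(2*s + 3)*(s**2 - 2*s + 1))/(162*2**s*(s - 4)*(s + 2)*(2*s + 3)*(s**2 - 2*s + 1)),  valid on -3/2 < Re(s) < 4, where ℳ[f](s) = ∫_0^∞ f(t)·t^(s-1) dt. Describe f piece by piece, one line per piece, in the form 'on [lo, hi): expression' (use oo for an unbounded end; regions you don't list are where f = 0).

on [0, 1): t**(3/2)
on [1, 3/2): 2*t**2
on [3/2, 3): log(t)/t
on [3, oo): t**(-4)

linearity at 1, 3/2, 3 turns ℳ[f](s) into 4 summed integrals
piece [0, 1): integrate t**(3/2) against the kernel
segment [1, 3/2) carries 2*t**2; integrate it
on [3/2, 3) integrate f = log(t)/t against the kernel
on [3, ∞): add ∫ t**(-4)·t^(s-1) dt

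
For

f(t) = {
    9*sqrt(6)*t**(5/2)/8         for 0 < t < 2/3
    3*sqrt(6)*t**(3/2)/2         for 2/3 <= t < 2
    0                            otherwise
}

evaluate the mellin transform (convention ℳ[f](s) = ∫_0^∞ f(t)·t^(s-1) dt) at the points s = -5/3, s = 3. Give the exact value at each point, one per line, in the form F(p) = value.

reversing the common scale on t: t**(5/2) on [0, 1); 2*t**(3/2) on [1, 3)
peel off the shared t-power: t**(3/2) on [0, 1); 2*sqrt(t) on [1, 3)
cuts at 2/3: linearity sums the 2 kernel integrals
on [0, 2/3): add ∫ 9*sqrt(6)*t**(5/2)/8·t^(s-1) dt
∫ 3*sqrt(6)*t**(3/2)/2·t^(s-1) over [2/3, 2)

F(-5/3) = 2**(1/3)*3**(2/3)*(99/10 - 3*3**(5/6))
F(3) = -208/2673 + 32*sqrt(3)/3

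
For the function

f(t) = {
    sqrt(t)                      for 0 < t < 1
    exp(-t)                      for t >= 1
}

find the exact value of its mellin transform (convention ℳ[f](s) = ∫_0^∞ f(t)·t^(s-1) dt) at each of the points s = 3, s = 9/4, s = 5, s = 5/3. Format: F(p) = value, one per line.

split f at 1: ℳ[f](s) collects 2 kernel integrals
for t in [0, 1): the term is ∫ sqrt(t)·t^(s-1)
on [1, ∞) integrate f = exp(-t) against the kernel

F(3) = 2/7 + 5*exp(-1)
F(9/4) = 4/11 + uppergamma(9/4, 1)
F(5) = 2/11 + 65*exp(-1)
F(5/3) = 6/13 + uppergamma(5/3, 1)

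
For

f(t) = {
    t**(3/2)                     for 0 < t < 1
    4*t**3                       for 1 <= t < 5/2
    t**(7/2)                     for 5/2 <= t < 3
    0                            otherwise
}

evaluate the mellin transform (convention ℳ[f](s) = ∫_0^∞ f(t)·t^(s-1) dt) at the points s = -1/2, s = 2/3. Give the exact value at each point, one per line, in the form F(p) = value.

F(-1/2) = 383/120 + 5*sqrt(10)
F(2/3) = -75*2**(5/6)*5**(1/6)/16 - 90/143 + 486*3**(1/6)/25 + 375*2**(1/3)*5**(2/3)/44

treat the 3 regions marked off by 1, 5/2 separately and sum
between 0 and 1 the integrand is t**(3/2)·t^(s-1)
∫ over [1, 5/2) of 4*t**3·t^(s-1) joins the sum
over [5/2, 3), the kernel integral of t**(7/2) enters the sum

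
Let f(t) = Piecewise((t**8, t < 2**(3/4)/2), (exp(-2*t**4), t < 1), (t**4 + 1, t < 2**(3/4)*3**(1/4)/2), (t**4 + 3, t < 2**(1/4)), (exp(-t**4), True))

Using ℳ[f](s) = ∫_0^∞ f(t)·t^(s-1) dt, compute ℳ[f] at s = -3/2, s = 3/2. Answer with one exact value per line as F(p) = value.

F(-3/2) = 2**(3/8)*(-2808*2**(1/4) - 1170*uppergamma(-3/8, 2) + 585*2**(5/8)*uppergamma(-3/8, 2) + 180 + 1170*uppergamma(-3/8, 1) + 624*2**(5/8) + 2080*3**(5/8))/4680
F(3/2) = 2**(5/8)*(-3344*3**(3/8) - 2128*2**(3/8) - 627*uppergamma(3/8, 2) + 627*2**(3/8)*uppergamma(3/8, 2) + 66 + 627*uppergamma(3/8, 1) + 5928*2**(3/4))/5016

peel off the power substitution: t**4 on [0, sqrt(2)/2); exp(-2*t**2) on [sqrt(2)/2, 1); t**2 + 1 on [1, sqrt(6)/2); …
undo the power substitution: t**2 on [0, 1/2); exp(-2*t) on [1/2, 1); t + 1 on [1, 3/2); …
cuts at 2**(3/4)/2, 1, 2**(3/4)*3**(1/4)/2, 2**(1/4): linearity sums the 5 kernel integrals
between 0 and 2**(3/4)/2 the integrand is t**8·t^(s-1)
segment [2**(3/4)/2, 1) carries exp(-2*t**4); integrate it
over [1, 2**(3/4)*3**(1/4)/2), the kernel integral of (t**4 + 1) enters the sum
between 2**(3/4)*3**(1/4)/2 and 2**(1/4) the integrand is (t**4 + 3)·t^(s-1)
piece [2**(1/4), ∞): integrate exp(-t**4) against the kernel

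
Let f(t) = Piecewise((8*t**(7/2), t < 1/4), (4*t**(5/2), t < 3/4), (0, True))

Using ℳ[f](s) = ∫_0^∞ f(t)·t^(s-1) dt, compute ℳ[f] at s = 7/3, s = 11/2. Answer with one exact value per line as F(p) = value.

remove the shared t-power first: 8*t**(3/2) on [0, 1/4); 4*sqrt(t) on [1/4, 3/4)
invert the common scale on t to get 2*sqrt(2)*t**(3/2) on [0, 1/2); 2*sqrt(2)*sqrt(t) on [1/2, 3/2)
remove the common scale on t first: t**(3/2) on [0, 1); 2*sqrt(t) on [1, 3)
cuts at 1/4: linearity sums the 2 kernel integrals
∫ 8*t**(7/2)·t^(s-1) over [0, 1/4)
∫ over [1/4, 3/4) of 4*t**(5/2)·t^(s-1) joins the sum

F(7/3) = 3*2**(1/3)*(-41 + 5670*3**(5/6))/259840
F(11/2) = 14761/294912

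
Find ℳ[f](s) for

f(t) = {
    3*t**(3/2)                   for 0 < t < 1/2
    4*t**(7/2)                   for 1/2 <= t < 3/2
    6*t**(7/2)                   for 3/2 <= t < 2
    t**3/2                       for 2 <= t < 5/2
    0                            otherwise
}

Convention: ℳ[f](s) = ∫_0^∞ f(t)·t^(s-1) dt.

(-2**(5/2 - s)*3**(s + 7/2)*(s + 3)*(2*s + 3) - 2**(7/2 - s)*(s + 3)*(2*s + 3) + 3*2**(7/2 - s)*(s + 3)*(2*s + 7) - 2**(s + 6)*(2*s + 3)*(2*s + 7) + 3*2**(s + 19/2)*(s + 3)*(2*s + 3) + 125*(5/2)**s*(2*s + 3)*(2*s + 7))/(16*(s + 3)*(2*s + 3)*(2*s + 7))
  Re(s) > -3/2

breakpoints 1/2, 3/2, 2: one integral from each of the 4 segments
on [0, 1/2): add ∫ 3*t**(3/2)·t^(s-1) dt
piece [1/2, 3/2): integrate 4*t**(7/2) against the kernel
[3/2, 2) adds the kernel integral of 6*t**(7/2)
∫ t**3/2·t^(s-1) over [2, 5/2)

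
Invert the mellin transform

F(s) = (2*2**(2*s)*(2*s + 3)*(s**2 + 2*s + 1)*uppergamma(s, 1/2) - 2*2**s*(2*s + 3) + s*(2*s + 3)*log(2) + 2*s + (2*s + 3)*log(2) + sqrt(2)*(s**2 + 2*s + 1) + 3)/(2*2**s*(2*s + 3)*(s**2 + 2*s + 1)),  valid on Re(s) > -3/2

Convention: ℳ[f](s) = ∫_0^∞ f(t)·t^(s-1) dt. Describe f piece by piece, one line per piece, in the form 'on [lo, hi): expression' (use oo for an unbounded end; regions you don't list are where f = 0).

on [0, 1/2): t**(3/2)
on [1/2, 1): t*log(t)
on [1, oo): exp(-t/2)

split f at 1/2, 1: ℳ[f](s) collects 3 kernel integrals
between 0 and 1/2 the integrand is t**(3/2)·t^(s-1)
segment [1/2, 1) carries t*log(t); integrate it
piece [1, ∞): integrate exp(-t/2) against the kernel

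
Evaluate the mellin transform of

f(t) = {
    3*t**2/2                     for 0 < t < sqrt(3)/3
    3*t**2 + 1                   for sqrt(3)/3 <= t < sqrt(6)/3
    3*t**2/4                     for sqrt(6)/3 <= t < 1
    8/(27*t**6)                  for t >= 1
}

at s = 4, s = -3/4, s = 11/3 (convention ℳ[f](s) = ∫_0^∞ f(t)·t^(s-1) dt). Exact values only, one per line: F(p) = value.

F(4) = 11/24
F(-3/4) = 3**(3/8)*(-729*2**(5/8) + 2347*3**(5/8) + 10206)/10935
F(11/3) = 3**(1/6)*(-5670 + 16884*2**(5/6) + 12221*3**(5/6))/141372

undo the power substitution: 3*t/2 on [0, 1/3); 3*t + 1 on [1/3, 2/3); 3*t/4 on [2/3, 1); …
invert the common scale on t to get t on [0, 1/2); 2*t + 1 on [1/2, 1); t/2 on [1, 3/2); …
treat the 4 regions marked off by sqrt(3)/3, sqrt(6)/3, 1 separately and sum
the [0, sqrt(3)/3) slice contributes ∫ 3*t**2/2·t^(s-1) dt
[sqrt(3)/3, sqrt(6)/3) adds the kernel integral of (3*t**2 + 1)
for t in [sqrt(6)/3, 1): the term is ∫ 3*t**2/4·t^(s-1)
the [1, ∞) slice contributes ∫ 8/(27*t**6)·t^(s-1) dt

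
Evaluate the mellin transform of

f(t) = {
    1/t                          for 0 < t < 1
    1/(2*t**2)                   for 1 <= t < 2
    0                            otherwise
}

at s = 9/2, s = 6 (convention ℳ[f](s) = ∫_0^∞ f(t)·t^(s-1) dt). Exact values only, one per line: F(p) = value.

back out the power substitution: 1/sqrt(t) on [0, 1); 1/(2*t) on [1, 4)
peel off the shared t-power: sqrt(t) on [0, 1); 1/2 on [1, 4)
invert the power substitution to get t on [0, 1); 1/2 on [1, 2)
summing 2 kernel integrals split by 1 yields ℳ[f](s)
for t in [0, 1): the term is ∫ 1/t·t^(s-1)
∫ over [1, 2) of 1/(2*t**2)·t^(s-1) joins the sum

F(9/2) = 3/35 + 4*sqrt(2)/5
F(6) = 83/40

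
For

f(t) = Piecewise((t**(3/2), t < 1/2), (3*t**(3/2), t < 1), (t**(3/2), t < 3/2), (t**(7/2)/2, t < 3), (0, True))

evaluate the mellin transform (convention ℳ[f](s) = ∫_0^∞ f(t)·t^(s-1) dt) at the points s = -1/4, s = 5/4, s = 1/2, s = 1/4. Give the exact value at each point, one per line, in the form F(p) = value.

F(-1/4) = -2*2**(3/4)/5 + 177*2**(3/4)*3**(1/4)/520 + 8/5 + 54*3**(1/4)/13
F(5/4) = -2**(1/4)/11 + 477*2**(1/4)*3**(3/4)/3344 + 8/11 + 162*3**(3/4)/19
F(1/2) = 1455/128
F(1/4) = -2*2**(1/4)/7 + 57*2**(1/4)*3**(3/4)/280 + 8/7 + 18*3**(3/4)/5

along the cuts 1/2, 1, 3/2, ℳ[f](s) splits into 4 integrals
piece [0, 1/2): integrate t**(3/2) against the kernel
over [1/2, 1), the kernel integral of 3*t**(3/2) enters the sum
over [1, 3/2), the kernel integral of t**(3/2) enters the sum
segment [3/2, 3) carries t**(7/2)/2; integrate it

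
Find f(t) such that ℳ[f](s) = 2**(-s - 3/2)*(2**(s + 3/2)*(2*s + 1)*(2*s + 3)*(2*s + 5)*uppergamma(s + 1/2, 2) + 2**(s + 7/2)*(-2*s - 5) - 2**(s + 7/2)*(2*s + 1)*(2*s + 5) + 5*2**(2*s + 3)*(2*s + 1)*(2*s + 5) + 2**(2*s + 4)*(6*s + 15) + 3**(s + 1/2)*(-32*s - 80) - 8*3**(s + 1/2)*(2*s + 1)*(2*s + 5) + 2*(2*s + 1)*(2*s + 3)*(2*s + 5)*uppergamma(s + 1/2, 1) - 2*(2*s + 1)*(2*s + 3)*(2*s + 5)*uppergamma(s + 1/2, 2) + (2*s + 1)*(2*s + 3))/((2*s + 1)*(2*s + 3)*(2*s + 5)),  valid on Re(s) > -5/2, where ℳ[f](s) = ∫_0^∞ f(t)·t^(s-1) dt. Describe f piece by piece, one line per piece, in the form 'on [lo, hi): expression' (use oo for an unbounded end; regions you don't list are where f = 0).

on [0, 1/2): t**(5/2)
on [1/2, 1): sqrt(t)*exp(-2*t)
on [1, 3/2): sqrt(t)*(t + 1)
on [3/2, 2): sqrt(t)*(t + 3)
on [2, oo): sqrt(t)*exp(-t)

reversing the shared t-power: t**2 on [0, 1/2); exp(-2*t) on [1/2, 1); t + 1 on [1, 3/2); …
along the cuts 1/2, 1, 3/2, 2, ℳ[f](s) splits into 5 integrals
between 0 and 1/2 the integrand is t**(5/2)·t^(s-1)
on [1/2, 1): add ∫ sqrt(t)*exp(-2*t)·t^(s-1) dt
segment 1 to 3/2 holds sqrt(t)*(t + 1); add its integral
on [3/2, 2) integrate f = sqrt(t)*(t + 3) against the kernel
on [2, ∞) integrate f = sqrt(t)*exp(-t) against the kernel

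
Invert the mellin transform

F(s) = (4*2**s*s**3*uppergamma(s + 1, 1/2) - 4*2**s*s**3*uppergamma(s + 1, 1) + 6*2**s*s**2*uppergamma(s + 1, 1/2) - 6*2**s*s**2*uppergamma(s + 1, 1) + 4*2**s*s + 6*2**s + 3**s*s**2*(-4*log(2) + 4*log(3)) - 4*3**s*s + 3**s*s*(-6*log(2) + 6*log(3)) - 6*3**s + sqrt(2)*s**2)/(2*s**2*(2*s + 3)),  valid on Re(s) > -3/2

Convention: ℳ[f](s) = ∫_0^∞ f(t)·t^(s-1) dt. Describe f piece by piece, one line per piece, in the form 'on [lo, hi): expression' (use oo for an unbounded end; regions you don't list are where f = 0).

on [0, 1): sqrt(2)*t**(3/2)/4
on [1, 2): t*exp(-t/2)/2
on [2, 3): log(t/2)

invert the common scale on t to get t**(3/2) on [0, 1/2); t*exp(-t) on [1/2, 1); log(t) on [1, 3/2)
remove the shared t-power first: sqrt(t) on [0, 1/2); exp(-t) on [1/2, 1); log(t)/t on [1, 3/2)
breakpoints 1, 2: one integral from each of the 3 segments
segment [0, 1) carries sqrt(2)*t**(3/2)/4; integrate it
on [1, 2) integrate f = t*exp(-t/2)/2 against the kernel
the [2, 3) slice contributes ∫ log(t/2)·t^(s-1) dt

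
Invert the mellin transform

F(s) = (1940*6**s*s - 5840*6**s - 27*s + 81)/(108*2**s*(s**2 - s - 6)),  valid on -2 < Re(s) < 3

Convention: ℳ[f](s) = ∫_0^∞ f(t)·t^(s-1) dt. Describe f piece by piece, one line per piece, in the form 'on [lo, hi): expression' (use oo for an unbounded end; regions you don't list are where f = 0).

the shared t-power comes off first: t on [0, 1/2); 2*t on [1/2, 3); t**(-4) on [3, ∞)
along the cuts 1/2, 3, ℳ[f](s) splits into 3 integrals
the [0, 1/2) slice contributes ∫ t**2·t^(s-1) dt
on [1/2, 3) integrate f = 2*t**2 against the kernel
segment [3, ∞) carries t**(-3); integrate it

on [0, 1/2): t**2
on [1/2, 3): 2*t**2
on [3, oo): t**(-3)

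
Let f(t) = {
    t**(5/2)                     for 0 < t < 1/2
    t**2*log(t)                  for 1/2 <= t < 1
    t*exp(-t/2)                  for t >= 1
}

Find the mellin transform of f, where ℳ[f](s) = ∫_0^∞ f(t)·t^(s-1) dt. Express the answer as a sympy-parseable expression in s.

reversing the shared t-power: t**(7/2) on [0, 1/2); t**3*log(t) on [1/2, 1); t**2*exp(-t/2) on [1, ∞)
the shared t-power comes off first: t**(3/2) on [0, 1/2); t*log(t) on [1/2, 1); exp(-t/2) on [1, ∞)
integrate the 3 segments split at 1/2, 1, then add the results
segment 0 to 1/2 holds t**(5/2); add its integral
the [1/2, 1) slice contributes ∫ t**2*log(t)·t^(s-1) dt
on [1, ∞) integrate f = t*exp(-t/2) against the kernel

(8*2**(2*s)*(2*s + 5)*(2*s + (s + 1)**2 + 3)*uppergamma(s + 1, 1/2) - 4*2**s*(2*s + 5) + 2*s + (s + 1)*(2*s + 5)*log(2) + (2*s + 5)*log(2) + sqrt(2)*(2*s + (s + 1)**2 + 3) + 5)/(4*2**s*(2*s + 5)*(2*s + (s + 1)**2 + 3))
  Re(s) > -5/2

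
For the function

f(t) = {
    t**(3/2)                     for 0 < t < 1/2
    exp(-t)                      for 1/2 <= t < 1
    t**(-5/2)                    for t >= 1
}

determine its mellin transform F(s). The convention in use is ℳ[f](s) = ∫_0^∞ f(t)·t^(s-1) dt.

treat the 3 regions marked off by 1/2, 1 separately and sum
on [0, 1/2) integrate f = t**(3/2) against the kernel
the [1/2, 1) slice contributes ∫ exp(-t)·t^(s-1) dt
on [1, ∞): add ∫ t**(-5/2)·t^(s-1) dt

(2*2**s*(2*s - 5)*(2*s + 3)*uppergamma(s, 1/2) - 2*2**s*(2*s - 5)*(2*s + 3)*uppergamma(s, 1) - 4*2**s*(2*s + 3) + sqrt(2)*(2*s - 5))/(2*2**s*(2*s - 5)*(2*s + 3))
  -3/2 < Re(s) < 5/2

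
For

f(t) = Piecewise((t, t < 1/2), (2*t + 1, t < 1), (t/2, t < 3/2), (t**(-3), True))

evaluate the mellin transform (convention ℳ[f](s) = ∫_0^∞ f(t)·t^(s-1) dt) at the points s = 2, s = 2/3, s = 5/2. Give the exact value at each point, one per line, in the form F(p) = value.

F(2) = 33/16
F(2/3) = 2**(1/3)*(-2268 + 727*3**(2/3) + 3024*2**(2/3))/2520
F(5/2) = -19*sqrt(2)/280 + 29/35 + 305*sqrt(6)/336

slice at 1/2, 1, 3/2, transform all 4 pieces, and sum them
piece [0, 1/2): integrate t against the kernel
between 1/2 and 1 the integrand is (2*t + 1)·t^(s-1)
the [1, 3/2) slice contributes ∫ t/2·t^(s-1) dt
between 3/2 and ∞ the integrand is t**(-3)·t^(s-1)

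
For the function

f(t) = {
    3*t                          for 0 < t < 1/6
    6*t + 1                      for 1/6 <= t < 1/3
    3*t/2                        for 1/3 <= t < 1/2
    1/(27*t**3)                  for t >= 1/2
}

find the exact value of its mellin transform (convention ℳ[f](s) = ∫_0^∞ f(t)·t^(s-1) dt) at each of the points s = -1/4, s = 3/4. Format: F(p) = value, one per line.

remove the common scale on t first: t on [0, 1/2); 2*t + 1 on [1/2, 1); t/2 on [1, 3/2); …
f breaks at 1/6, 1/3, 1/2 into 4 integrals to sum
∫ over [0, 1/6) of 3*t·t^(s-1) joins the sum
segment [1/6, 1/3) carries (6*t + 1); integrate it
∫ 3*t/2·t^(s-1) over [1/3, 1/2)
for t in [1/2, ∞): the term is ∫ 1/(27*t**3)·t^(s-1)

F(-1/4) = 6**(1/4)*(-1053*2**(3/4) + 383*3**(3/4) + 3510)/1053
F(3/4) = 6**(1/4)*(-2754 + 953*3**(3/4) + 3726*2**(3/4))/10206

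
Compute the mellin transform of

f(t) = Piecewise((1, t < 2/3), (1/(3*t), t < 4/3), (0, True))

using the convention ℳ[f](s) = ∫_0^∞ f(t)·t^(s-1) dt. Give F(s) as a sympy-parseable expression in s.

strip the common scale on t: 1 on [0, 1); 1/(2*t) on [1, 2)
the shared t-power comes off first: t on [0, 1); 1/2 on [1, 2)
cuts at 2/3: linearity sums the 2 kernel integrals
∫ 1·t^(s-1) over [0, 2/3)
segment 2/3 to 4/3 holds 1/(3*t); add its integral

(2**(s - 1)*s + s - 2)/(2*(3/2)**s*s*(s - 1))
  Re(s) > 0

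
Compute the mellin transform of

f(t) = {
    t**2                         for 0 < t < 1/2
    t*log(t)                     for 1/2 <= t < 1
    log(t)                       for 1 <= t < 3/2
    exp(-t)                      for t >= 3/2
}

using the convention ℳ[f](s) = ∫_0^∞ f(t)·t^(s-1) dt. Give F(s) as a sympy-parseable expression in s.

the 4 pieces separated at 1/2, 1, 3/2 each add one integral
over [0, 1/2), the kernel integral of t**2 enters the sum
segment [1/2, 1) carries t*log(t); integrate it
on [1, 3/2) integrate f = log(t) against the kernel
∫ exp(-t)·t^(s-1) over [3/2, ∞)

(4*2**s*s**2*(s + 2)*(s**2 + 2*s + 1)*uppergamma(s, 3/2) - 4*2**s*s**2*(s + 2) + 4*2**s*(s + 2)*(s**2 + 2*s + 1) + 3**s*s*(s + 2)*(-4*log(2) + 4*log(3))*(s**2 + 2*s + 1) - 4*3**s*(s + 2)*(s**2 + 2*s + 1) + s**3*(s + 2)*log(4) + s**2*(s + 2)*log(4) + 2*s**2*(s + 2) + s**2*(s**2 + 2*s + 1))/(4*2**s*s**2*(s + 2)*(s**2 + 2*s + 1))
  Re(s) > -2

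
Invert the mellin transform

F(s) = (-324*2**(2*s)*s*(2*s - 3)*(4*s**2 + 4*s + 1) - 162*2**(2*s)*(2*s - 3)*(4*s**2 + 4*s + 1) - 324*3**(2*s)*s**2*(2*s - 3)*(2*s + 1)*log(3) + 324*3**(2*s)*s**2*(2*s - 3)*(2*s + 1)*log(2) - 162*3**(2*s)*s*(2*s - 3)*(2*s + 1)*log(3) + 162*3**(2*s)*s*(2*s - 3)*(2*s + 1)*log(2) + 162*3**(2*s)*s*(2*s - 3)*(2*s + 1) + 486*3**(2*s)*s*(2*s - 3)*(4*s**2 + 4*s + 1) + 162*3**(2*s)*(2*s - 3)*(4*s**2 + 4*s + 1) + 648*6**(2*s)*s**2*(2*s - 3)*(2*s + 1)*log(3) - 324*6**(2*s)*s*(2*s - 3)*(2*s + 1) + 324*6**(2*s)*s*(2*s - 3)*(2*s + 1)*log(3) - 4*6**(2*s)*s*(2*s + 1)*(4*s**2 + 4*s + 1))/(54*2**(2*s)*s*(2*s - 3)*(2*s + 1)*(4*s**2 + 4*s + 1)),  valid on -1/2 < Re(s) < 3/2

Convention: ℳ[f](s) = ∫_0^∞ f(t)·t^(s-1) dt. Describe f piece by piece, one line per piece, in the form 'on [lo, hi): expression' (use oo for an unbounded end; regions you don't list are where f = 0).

on [0, 1): sqrt(t)
on [1, 9/4): sqrt(t) + 3
on [9/4, 9): sqrt(t)*log(sqrt(t))
on [9, oo): t**(-3/2)

peel off the power substitution: t on [0, 1); t + 3 on [1, 3/2); t*log(t) on [3/2, 3); …
split f at 1, 9/4, 9: ℳ[f](s) collects 4 kernel integrals
the [0, 1) slice contributes ∫ sqrt(t)·t^(s-1) dt
over [1, 9/4), the kernel integral of (sqrt(t) + 3) enters the sum
between 9/4 and 9 the integrand is sqrt(t)*log(sqrt(t))·t^(s-1)
∫ over [9, ∞) of t**(-3/2)·t^(s-1) joins the sum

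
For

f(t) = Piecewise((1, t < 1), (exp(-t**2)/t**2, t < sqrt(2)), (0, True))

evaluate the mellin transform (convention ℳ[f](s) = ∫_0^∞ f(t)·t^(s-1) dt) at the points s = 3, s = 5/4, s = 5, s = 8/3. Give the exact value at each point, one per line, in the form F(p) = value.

F(3) = -sqrt(pi)*erfc(sqrt(2))/2 + sqrt(pi)*erfc(1)/2 + 1/3
F(5/4) = -uppergamma(-3/8, 2)/2 + uppergamma(-3/8, 1)/2 + 4/5
F(5) = -sqrt(2)*exp(-2)/2 - sqrt(pi)*erfc(sqrt(2))/4 + sqrt(pi)*erfc(1)/4 + exp(-1)/2 + 1/5
F(8/3) = -uppergamma(1/3, 2)/2 + uppergamma(1/3, 1)/2 + 3/8

strip the power substitution: 1 on [0, 1); exp(-t)/t on [1, 2)
reversing the shared t-power: t on [0, 1); exp(-t) on [1, 2)
linearity at 1 turns ℳ[f](s) into 2 summed integrals
on [0, 1): add ∫ 1·t^(s-1) dt
on [1, sqrt(2)): add ∫ exp(-t**2)/t**2·t^(s-1) dt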